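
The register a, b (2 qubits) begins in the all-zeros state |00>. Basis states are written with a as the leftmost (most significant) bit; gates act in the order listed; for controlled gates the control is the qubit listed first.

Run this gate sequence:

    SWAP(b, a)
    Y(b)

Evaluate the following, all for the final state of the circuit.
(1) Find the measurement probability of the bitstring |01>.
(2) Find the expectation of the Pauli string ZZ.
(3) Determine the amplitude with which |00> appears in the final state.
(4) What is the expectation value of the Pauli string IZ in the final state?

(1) Outcome |01> occurs with probability 1.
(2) The expectation value of ZZ is -1.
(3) |00> carries amplitude 0 in the final state.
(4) The expectation value of IZ is -1.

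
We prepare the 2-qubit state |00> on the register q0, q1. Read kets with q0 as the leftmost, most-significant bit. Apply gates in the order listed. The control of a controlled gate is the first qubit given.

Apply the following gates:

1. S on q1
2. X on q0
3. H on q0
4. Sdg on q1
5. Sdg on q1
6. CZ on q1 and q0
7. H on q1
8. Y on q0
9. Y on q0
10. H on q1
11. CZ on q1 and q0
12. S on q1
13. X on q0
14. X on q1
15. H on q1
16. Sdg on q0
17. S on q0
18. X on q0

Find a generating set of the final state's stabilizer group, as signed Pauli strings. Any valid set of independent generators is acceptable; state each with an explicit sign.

The stabilizer group can be generated by -XI, -IX, among other valid generating sets.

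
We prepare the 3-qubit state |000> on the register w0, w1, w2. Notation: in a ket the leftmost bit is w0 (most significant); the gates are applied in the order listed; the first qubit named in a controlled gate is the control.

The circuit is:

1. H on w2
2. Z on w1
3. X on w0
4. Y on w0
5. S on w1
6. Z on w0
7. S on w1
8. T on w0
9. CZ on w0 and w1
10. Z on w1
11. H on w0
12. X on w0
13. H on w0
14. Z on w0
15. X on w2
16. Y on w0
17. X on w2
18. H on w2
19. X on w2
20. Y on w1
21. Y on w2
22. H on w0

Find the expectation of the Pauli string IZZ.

The observable IZZ averages to -1. Key observation: the block from step 11 through step 14 cancels to the identity and can be dropped.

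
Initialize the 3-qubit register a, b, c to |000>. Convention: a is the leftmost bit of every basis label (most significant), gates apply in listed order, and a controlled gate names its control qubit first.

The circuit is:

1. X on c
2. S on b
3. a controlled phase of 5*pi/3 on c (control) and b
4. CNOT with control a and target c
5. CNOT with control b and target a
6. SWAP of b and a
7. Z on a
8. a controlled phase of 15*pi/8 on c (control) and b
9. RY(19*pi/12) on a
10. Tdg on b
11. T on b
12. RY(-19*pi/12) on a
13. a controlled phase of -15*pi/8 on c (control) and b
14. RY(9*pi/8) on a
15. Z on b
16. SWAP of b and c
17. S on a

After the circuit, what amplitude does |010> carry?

The final state's coefficient on |010> equals -sin(pi/16). Key observation: the block from step 8 through step 13 cancels to the identity and can be dropped.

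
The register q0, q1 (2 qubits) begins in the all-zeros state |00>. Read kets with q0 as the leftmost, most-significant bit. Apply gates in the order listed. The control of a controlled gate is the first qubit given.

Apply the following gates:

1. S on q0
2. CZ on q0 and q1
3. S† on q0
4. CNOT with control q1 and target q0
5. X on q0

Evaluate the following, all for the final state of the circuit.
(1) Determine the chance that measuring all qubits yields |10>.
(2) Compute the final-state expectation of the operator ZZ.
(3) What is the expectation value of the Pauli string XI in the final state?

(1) Outcome |10> occurs with probability 1.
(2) The expectation value of ZZ is -1.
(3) In the final state, XI has expectation 0.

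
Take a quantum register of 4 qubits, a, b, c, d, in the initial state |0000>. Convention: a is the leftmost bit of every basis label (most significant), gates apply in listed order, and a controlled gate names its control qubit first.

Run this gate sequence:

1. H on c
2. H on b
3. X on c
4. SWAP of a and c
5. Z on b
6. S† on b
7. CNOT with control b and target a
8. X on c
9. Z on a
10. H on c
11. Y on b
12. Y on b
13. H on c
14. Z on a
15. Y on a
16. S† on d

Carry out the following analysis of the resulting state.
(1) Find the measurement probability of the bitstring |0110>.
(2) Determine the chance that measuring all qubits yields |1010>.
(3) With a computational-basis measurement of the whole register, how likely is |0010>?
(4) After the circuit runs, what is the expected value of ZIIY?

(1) Outcome |0110> occurs with probability 1/4. Key observation: steps 9-14 multiply out to the identity, so the circuit reduces to the remaining gates.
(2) Outcome |1010> occurs with probability 1/4.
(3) The probability of measuring |0010> is 1/4.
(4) In the final state, ZIIY has expectation 0.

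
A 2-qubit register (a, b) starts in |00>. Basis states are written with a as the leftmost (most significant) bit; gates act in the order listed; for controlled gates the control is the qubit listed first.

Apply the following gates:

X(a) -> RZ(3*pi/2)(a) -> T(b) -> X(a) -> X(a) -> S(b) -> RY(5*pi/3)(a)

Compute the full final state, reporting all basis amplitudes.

The final amplitudes are -exp(3*I*pi/4)/2 on |00>, 0 on |01>, -sqrt(3)*exp(3*I*pi/4)/2 on |10>, 0 on |11>. Key observation: steps 4-5 multiply out to the identity, so the circuit reduces to the remaining gates.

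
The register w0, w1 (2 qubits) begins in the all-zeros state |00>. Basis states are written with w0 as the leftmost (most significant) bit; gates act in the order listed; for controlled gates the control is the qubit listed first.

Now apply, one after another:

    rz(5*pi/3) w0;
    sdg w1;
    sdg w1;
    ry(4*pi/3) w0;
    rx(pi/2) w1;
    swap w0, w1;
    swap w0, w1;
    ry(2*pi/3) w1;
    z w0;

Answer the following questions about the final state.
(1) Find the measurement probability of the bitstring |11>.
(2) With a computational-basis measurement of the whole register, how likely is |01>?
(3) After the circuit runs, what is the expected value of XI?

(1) Outcome |11> occurs with probability 3/8. Key observation: gates 6-7 undo each other exactly, leaving only the rest of the circuit to track.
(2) A full measurement returns |01> with probability 1/8.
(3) The expectation value of XI is sqrt(3)/2.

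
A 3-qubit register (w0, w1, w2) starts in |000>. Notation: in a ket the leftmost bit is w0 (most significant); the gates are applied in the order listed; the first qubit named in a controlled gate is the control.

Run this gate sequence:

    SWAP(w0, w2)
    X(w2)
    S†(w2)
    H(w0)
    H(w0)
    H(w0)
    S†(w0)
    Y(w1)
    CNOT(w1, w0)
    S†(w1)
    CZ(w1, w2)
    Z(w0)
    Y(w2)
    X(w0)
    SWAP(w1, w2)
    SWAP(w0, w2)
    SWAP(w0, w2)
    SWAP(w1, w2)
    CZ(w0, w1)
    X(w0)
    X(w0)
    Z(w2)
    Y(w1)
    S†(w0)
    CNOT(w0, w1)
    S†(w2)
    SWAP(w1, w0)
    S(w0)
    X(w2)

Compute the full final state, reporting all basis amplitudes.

After the circuit, the state carries amplitude sqrt(2)*I/2 on |001>, sqrt(2)/2 on |111>, and 0 on every other basis state.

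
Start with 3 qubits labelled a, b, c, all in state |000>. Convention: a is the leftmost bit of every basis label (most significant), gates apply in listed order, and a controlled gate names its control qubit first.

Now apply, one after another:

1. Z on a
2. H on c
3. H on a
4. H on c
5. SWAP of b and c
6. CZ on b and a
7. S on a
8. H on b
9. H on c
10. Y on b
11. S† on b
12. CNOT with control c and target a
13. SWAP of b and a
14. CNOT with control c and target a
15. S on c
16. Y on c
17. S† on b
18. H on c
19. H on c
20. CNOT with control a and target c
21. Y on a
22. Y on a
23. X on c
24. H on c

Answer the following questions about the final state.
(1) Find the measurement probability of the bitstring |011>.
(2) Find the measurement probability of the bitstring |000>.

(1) A full measurement returns |011> with probability 1/8.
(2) A full measurement returns |000> with probability 1/8.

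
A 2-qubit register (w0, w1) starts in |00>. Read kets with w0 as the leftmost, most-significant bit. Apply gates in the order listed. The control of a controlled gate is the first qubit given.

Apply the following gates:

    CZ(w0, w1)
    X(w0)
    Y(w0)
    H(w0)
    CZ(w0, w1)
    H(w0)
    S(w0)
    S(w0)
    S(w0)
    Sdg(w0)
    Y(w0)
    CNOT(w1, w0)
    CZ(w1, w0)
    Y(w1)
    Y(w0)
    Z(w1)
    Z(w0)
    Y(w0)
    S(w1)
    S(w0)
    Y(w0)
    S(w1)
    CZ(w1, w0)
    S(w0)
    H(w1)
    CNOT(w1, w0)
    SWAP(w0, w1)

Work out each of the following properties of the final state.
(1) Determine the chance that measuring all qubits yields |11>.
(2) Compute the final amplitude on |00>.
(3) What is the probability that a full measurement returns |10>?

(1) Outcome |11> occurs with probability 1/2.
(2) The amplitude on |00> is sqrt(2)*I/2.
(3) The probability of measuring |10> is 0.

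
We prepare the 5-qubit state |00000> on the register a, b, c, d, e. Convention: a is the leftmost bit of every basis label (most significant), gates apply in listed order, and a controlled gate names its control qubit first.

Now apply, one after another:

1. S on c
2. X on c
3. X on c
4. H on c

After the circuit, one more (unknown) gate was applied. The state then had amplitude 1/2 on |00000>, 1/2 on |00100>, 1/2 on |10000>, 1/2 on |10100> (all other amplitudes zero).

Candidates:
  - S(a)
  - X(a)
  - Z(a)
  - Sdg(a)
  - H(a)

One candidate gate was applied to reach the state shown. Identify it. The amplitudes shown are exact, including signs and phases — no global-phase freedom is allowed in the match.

It was H(a) that produced the state shown.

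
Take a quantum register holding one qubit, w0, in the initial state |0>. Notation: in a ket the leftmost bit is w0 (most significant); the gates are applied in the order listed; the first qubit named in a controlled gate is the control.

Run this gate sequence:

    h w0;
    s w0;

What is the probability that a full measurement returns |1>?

Outcome |1> occurs with probability 1/2.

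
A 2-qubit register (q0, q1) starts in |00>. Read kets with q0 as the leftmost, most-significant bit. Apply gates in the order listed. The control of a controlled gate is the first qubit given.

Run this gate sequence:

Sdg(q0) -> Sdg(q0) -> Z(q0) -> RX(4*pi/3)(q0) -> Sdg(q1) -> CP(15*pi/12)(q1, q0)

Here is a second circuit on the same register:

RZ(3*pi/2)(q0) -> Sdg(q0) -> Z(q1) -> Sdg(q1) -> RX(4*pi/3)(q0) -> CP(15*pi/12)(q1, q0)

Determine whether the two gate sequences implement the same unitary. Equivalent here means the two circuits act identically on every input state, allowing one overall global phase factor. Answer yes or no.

No: there is an input state on which the two circuits produce genuinely different outputs (not merely differing by a phase).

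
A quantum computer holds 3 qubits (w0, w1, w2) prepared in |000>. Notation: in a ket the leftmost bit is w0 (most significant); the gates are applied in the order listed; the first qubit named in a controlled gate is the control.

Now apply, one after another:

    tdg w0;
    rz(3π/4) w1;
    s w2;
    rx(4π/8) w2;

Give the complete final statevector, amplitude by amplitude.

The resulting statevector has amplitude -sqrt(2)*exp(5*I*pi/8)/2 on |000>, -sqrt(2)*exp(I*pi/8)/2 on |001>, and 0 on every other basis state.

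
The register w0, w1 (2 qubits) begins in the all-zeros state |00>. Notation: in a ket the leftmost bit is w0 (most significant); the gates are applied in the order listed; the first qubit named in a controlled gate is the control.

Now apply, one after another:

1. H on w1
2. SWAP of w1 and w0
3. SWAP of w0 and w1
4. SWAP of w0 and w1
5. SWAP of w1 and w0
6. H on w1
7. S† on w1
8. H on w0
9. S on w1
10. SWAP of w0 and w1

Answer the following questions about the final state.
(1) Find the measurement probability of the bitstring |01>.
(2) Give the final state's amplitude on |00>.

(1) The probability of measuring |01> is 1/2. Key observation: gates 1-6 undo each other exactly, leaving only the rest of the circuit to track.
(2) The final state's coefficient on |00> equals sqrt(2)/2.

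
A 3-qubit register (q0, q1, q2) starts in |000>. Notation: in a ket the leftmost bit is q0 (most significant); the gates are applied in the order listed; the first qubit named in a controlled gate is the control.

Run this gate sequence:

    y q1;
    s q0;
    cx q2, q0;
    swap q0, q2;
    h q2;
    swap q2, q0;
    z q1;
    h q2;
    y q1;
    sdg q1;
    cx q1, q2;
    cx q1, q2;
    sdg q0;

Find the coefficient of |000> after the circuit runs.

The amplitude on |000> is -1/2.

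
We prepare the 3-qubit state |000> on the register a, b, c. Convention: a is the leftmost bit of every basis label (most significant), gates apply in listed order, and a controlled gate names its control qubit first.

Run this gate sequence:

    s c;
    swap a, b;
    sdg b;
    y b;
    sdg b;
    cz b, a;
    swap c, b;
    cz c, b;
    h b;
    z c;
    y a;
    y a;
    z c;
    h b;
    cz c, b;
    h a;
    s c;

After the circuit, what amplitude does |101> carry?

|101> carries amplitude sqrt(2)*I/2 in the final state.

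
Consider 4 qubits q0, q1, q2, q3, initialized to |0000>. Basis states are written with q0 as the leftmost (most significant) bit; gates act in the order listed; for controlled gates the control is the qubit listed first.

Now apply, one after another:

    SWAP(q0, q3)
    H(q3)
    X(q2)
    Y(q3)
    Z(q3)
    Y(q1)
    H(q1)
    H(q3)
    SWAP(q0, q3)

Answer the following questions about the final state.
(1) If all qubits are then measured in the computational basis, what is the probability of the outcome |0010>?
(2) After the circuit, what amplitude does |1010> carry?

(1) Outcome |0010> occurs with probability 1/2.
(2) The amplitude on |1010> is 0.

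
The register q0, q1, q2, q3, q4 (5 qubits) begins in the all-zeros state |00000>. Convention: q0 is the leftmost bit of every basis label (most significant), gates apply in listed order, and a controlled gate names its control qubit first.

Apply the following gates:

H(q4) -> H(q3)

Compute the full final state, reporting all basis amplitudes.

After the circuit, the state carries amplitude 1/2 on |00000>, 1/2 on |00001>, 1/2 on |00010>, 1/2 on |00011>, and 0 on every other basis state.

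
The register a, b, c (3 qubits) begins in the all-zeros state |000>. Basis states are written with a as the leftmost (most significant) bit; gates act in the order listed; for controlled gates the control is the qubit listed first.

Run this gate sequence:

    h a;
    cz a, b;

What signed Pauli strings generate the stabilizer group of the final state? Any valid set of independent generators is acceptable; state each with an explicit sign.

The final state is stabilized by the group generated by +XII, +IZI, +IIZ; other independent generating sets are equally valid.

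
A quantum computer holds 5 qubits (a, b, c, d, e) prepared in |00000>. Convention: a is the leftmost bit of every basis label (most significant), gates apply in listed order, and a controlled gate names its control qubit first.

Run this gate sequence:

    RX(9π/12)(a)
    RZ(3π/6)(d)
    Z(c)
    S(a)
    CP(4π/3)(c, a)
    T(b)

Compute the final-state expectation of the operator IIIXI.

The observable IIIXI averages to 0.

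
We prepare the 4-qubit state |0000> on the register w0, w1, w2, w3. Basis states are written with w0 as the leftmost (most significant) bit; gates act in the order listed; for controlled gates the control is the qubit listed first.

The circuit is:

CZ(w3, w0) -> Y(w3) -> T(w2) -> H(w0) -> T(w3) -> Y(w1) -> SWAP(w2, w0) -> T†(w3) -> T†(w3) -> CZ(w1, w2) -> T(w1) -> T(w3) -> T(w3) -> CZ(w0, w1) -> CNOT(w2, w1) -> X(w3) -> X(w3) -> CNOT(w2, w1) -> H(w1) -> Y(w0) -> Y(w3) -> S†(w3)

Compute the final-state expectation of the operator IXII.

The observable IXII averages to -1.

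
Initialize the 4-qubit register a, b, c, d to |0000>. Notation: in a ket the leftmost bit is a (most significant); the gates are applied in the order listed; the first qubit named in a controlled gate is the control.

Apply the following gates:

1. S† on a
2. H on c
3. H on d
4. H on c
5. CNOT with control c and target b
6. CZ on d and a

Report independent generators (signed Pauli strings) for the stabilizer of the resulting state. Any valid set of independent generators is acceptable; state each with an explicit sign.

The stabilizer group can be generated by +IIIX, +ZIII, +IZII, +IIZI, among other valid generating sets.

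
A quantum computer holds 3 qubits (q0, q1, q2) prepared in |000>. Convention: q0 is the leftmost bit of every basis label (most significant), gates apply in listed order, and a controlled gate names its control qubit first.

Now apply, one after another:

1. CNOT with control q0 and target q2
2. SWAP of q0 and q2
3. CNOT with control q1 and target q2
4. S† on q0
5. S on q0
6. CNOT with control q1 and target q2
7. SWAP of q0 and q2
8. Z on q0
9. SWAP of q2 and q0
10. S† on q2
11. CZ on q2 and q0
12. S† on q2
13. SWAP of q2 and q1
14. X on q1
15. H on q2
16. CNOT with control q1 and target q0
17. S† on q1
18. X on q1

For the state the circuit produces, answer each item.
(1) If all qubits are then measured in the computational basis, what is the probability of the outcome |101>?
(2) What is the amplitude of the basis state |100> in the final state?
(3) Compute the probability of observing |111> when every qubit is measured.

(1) A full measurement returns |101> with probability 1/2. Key observation: gates 2-7 undo each other exactly, leaving only the rest of the circuit to track.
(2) |100> carries amplitude -sqrt(2)*I/2 in the final state.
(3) The probability of measuring |111> is 0.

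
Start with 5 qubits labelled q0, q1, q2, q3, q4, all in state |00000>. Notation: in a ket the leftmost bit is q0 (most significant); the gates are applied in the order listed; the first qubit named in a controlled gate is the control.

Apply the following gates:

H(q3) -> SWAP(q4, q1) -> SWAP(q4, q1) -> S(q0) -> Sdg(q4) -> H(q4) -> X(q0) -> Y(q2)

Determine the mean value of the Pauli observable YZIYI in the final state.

The observable YZIYI averages to 0.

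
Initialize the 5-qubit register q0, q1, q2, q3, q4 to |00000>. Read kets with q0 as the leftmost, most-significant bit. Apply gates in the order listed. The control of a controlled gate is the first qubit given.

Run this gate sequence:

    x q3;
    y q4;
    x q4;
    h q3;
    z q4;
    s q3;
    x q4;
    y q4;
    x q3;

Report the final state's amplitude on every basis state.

The resulting statevector has amplitude -sqrt(2)*I/2 on |00000>, sqrt(2)/2 on |00010>, and 0 on every other basis state.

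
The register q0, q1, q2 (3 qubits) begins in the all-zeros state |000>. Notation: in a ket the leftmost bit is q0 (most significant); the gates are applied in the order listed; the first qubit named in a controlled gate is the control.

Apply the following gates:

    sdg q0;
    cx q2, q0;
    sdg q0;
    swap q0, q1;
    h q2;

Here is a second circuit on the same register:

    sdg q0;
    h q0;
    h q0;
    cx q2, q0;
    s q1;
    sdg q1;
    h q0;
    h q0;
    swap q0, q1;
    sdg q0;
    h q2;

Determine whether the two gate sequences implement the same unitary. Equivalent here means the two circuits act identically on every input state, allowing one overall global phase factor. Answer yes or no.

No — the two circuits implement different unitaries, even allowing a global phase.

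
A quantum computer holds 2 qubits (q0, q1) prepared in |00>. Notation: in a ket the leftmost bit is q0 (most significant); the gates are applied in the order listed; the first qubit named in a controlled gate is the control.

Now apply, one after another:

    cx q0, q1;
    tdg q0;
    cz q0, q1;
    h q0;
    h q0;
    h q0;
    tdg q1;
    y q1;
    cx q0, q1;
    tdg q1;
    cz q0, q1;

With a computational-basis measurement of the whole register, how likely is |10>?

Outcome |10> occurs with probability 1/2. Key observation: gates 5-6 undo each other exactly, leaving only the rest of the circuit to track.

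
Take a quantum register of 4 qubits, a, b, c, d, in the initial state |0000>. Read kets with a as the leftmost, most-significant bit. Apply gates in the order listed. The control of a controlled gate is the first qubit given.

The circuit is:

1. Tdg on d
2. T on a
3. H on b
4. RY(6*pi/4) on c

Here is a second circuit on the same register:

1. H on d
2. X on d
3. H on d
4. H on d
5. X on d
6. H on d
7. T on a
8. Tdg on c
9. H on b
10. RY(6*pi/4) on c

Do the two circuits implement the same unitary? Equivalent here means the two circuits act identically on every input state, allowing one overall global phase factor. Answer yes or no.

No — the two circuits implement different unitaries, even allowing a global phase.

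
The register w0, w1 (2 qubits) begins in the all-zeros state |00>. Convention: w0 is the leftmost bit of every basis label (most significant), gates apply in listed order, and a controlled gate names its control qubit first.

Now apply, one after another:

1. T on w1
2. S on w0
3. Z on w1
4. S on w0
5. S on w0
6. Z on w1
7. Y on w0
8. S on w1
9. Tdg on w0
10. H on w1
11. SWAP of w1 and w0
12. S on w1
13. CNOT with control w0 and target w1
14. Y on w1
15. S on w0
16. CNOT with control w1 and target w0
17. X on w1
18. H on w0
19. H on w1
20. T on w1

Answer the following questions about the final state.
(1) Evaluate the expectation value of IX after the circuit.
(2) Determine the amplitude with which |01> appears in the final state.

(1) In the final state, IX has expectation sqrt(2)/2.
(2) The amplitude on |01> is sqrt(2)*(1 - I)/4.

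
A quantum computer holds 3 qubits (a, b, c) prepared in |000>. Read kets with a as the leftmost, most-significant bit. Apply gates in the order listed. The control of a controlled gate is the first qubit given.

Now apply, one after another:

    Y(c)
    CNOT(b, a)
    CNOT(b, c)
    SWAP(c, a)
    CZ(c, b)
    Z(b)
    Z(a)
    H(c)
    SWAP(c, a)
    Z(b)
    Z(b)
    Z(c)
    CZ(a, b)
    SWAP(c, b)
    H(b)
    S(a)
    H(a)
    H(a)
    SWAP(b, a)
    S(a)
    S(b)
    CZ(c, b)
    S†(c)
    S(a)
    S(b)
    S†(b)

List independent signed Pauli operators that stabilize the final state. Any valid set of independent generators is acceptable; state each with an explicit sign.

The final state is stabilized by the group generated by +XII, -IXI, +IIZ; other independent generating sets are equally valid.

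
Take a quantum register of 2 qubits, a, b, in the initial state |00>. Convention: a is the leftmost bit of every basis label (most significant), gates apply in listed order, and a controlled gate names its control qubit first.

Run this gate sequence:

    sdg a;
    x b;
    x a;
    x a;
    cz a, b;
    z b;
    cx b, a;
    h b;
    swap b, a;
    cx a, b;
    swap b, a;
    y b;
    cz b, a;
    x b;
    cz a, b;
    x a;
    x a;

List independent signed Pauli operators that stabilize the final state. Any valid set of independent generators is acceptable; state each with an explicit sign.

One valid set of independent stabilizer generators is -XX, -ZZ (any independent generating set of the same group is equally correct). Key observation: gates 16-17 undo each other exactly, leaving only the rest of the circuit to track.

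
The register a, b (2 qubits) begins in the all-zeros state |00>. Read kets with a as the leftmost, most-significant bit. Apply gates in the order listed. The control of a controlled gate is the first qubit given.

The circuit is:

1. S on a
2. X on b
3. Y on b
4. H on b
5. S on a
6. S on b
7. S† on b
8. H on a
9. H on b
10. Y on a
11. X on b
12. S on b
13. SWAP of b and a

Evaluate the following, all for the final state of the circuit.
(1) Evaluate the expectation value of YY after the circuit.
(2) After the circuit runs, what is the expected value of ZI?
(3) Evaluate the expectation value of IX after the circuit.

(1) The observable YY averages to 0.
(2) The expectation value of ZI is -1.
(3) The expectation value of IX is -1.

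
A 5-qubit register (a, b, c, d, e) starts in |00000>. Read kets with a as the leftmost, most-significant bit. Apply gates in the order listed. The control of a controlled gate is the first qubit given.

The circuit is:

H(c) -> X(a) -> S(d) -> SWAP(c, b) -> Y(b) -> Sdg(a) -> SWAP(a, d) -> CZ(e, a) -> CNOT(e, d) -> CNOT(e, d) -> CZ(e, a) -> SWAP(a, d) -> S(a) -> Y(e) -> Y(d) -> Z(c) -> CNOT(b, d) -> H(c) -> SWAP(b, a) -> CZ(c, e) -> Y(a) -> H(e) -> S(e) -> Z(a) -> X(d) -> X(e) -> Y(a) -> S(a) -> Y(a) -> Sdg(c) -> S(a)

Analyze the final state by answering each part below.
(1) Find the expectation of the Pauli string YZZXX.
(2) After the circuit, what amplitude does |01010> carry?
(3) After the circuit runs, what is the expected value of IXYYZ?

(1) In the final state, YZZXX has expectation 0.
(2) |01010> carries amplitude -sqrt(2)/4 in the final state.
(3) The expectation value of IXYYZ is 0.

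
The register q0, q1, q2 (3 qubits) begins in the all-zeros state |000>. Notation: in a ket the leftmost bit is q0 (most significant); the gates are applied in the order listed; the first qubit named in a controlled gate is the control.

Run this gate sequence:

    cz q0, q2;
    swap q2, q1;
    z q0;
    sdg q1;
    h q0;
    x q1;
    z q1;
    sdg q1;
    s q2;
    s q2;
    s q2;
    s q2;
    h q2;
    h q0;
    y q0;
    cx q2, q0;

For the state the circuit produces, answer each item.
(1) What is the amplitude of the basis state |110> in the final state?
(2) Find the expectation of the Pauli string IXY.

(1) The amplitude on |110> is -sqrt(2)/2. Key observation: the block from step 9 through step 12 cancels to the identity and can be dropped.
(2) The observable IXY averages to 0.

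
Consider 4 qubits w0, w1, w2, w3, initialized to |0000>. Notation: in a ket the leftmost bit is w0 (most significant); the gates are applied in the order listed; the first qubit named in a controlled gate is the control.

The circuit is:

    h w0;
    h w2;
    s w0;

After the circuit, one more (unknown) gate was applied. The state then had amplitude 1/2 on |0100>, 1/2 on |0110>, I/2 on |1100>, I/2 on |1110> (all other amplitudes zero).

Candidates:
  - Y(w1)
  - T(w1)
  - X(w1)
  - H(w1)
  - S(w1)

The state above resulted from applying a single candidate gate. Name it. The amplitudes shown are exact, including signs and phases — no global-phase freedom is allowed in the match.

The applied gate was X(w1).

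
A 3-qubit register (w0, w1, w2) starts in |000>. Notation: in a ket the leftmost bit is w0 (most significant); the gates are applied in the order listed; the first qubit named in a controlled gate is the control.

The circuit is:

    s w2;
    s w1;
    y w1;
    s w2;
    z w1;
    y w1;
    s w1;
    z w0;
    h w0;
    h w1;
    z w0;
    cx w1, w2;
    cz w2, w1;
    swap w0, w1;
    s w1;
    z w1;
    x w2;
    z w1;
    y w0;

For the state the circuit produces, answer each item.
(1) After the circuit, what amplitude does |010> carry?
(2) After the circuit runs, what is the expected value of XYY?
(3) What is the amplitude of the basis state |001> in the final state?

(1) The final state's coefficient on |010> equals -1/2.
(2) In the final state, XYY has expectation 0.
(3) The final state's coefficient on |001> equals 0.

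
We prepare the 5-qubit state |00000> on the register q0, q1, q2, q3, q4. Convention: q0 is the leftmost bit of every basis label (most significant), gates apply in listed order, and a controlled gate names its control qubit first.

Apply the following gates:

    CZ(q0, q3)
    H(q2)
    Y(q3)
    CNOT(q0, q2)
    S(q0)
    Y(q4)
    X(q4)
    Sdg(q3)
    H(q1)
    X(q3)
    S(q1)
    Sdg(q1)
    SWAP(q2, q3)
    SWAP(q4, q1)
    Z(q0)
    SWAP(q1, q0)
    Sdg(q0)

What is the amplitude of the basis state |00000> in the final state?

The final state's coefficient on |00000> equals I/2. Key observation: gates 11-12 undo each other exactly, leaving only the rest of the circuit to track.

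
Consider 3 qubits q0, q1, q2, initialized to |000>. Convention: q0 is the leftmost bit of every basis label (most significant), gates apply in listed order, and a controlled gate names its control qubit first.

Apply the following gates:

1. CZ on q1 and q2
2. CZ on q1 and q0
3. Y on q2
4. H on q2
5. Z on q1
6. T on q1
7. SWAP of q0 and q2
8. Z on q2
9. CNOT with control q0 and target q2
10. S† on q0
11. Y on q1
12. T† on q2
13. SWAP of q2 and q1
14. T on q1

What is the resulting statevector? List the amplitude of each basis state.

The resulting statevector has amplitude -sqrt(2)/2 on |001>, -sqrt(2)*I/2 on |111>, and 0 on every other basis state.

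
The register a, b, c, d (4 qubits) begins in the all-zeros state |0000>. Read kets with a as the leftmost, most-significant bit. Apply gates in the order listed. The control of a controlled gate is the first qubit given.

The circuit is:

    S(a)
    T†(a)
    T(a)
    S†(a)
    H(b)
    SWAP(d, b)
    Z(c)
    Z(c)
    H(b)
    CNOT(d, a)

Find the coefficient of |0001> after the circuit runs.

|0001> carries amplitude 0 in the final state. Key observation: steps 1-4 multiply out to the identity, so the circuit reduces to the remaining gates.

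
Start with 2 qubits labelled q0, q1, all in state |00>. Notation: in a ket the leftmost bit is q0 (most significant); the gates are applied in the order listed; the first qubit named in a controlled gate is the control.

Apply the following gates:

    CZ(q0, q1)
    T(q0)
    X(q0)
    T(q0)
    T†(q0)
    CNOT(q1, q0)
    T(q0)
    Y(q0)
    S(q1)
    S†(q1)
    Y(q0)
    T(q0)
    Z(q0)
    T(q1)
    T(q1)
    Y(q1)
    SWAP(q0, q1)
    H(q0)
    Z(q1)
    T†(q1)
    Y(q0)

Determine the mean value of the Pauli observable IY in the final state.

The observable IY averages to 0.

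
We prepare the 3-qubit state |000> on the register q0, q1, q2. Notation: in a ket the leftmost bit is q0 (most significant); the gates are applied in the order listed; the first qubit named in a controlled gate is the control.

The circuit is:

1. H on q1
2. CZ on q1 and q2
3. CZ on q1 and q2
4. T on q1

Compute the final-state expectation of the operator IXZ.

The expectation value of IXZ is sqrt(2)/2. Key observation: gates 2-3 undo each other exactly, leaving only the rest of the circuit to track.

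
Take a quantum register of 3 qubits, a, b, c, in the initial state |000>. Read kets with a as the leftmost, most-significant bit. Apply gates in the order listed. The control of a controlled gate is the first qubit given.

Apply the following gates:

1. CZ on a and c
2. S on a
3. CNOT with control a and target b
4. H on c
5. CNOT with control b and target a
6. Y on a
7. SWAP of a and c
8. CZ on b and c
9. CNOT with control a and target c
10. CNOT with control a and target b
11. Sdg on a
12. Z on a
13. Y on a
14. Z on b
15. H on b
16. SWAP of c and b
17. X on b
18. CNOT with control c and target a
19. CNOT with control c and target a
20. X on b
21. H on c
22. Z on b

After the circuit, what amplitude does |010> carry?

The amplitude on |010> is 0.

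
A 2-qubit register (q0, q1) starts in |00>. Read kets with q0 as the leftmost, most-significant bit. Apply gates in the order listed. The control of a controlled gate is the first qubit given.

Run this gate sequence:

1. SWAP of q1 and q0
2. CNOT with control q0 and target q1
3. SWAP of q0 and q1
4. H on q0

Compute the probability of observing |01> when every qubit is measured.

A full measurement returns |01> with probability 0.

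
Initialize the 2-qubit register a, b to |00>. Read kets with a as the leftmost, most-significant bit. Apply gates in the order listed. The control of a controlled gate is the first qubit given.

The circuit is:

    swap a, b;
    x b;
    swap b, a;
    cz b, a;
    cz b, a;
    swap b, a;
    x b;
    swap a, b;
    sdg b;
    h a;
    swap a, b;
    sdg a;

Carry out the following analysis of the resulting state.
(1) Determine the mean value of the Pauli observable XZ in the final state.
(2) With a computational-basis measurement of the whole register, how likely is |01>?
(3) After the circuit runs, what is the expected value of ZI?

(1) In the final state, XZ has expectation 0. Key observation: the block from step 1 through step 8 cancels to the identity and can be dropped.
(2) Outcome |01> occurs with probability 1/2.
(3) The observable ZI averages to 1.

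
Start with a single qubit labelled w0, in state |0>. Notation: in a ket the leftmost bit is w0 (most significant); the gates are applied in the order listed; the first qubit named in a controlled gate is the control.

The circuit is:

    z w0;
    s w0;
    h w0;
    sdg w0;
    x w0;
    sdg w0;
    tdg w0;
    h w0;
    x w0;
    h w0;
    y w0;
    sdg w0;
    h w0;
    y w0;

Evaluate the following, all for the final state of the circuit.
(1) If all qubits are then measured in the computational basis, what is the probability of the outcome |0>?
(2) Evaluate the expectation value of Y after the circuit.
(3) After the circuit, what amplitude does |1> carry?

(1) A full measurement returns |0> with probability 1/2 - sqrt(2)/4.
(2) The observable Y averages to sqrt(2)/2.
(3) The amplitude on |1> is 1/2 + exp(I*pi/4)/2.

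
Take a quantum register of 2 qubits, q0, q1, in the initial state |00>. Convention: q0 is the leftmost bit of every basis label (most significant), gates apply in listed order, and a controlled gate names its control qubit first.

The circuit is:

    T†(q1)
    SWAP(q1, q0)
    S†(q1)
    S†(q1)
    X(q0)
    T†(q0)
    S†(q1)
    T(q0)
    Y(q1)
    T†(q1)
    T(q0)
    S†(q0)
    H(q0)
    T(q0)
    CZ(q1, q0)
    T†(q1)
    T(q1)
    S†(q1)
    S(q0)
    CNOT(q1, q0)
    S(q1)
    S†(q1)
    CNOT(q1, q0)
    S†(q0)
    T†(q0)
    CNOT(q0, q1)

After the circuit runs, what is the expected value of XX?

The expectation value of XX is 1.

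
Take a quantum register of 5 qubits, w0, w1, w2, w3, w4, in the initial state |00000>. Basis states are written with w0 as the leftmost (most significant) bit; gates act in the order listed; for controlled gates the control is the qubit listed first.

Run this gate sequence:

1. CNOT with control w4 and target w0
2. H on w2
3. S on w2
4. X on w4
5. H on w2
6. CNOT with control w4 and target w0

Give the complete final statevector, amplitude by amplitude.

After the circuit, the state carries amplitude 1/2 + I/2 on |10001>, 1/2 - I/2 on |10101>, and 0 on every other basis state.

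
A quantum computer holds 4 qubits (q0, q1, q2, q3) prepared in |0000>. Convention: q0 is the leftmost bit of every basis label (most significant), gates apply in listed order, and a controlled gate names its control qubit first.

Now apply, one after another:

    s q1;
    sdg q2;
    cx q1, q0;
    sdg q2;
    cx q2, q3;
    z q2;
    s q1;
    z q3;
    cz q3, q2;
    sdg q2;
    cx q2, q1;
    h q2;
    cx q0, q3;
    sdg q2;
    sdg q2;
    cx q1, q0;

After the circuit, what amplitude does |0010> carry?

The final state's coefficient on |0010> equals -sqrt(2)/2.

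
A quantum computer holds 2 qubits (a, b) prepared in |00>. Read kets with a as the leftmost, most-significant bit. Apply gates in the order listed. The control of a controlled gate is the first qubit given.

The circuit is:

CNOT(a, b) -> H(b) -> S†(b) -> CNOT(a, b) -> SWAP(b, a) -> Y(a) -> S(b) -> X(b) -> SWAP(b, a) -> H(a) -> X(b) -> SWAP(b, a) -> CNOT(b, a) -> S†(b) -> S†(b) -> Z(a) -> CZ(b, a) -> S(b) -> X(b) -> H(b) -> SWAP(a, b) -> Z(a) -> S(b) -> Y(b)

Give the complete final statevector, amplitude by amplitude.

After the circuit, the state carries amplitude 0 on |00>, 0 on |01>, sqrt(2)/2 on |10>, -sqrt(2)/2 on |11>.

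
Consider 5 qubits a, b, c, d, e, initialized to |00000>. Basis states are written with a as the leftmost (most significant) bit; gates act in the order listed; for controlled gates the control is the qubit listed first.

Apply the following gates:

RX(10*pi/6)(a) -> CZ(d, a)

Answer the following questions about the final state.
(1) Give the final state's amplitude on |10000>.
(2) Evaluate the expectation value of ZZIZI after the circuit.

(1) The final state's coefficient on |10000> equals -I/2.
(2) The expectation value of ZZIZI is 1/2.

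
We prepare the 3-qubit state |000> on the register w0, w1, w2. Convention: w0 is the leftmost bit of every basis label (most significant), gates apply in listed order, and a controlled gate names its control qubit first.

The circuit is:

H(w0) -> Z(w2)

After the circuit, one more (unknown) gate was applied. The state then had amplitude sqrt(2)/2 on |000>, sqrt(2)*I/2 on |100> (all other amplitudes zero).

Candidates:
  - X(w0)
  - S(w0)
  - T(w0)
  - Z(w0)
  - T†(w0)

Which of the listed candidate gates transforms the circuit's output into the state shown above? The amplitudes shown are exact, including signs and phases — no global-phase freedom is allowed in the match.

The unique candidate consistent with the amplitudes is S(w0).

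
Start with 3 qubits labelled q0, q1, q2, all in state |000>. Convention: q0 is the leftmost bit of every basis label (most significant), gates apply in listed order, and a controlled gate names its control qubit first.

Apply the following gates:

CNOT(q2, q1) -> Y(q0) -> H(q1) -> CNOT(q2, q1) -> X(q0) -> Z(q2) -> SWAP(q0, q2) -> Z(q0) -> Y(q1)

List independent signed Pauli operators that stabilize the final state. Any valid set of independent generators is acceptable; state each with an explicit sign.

The stabilizer group can be generated by -IXI, +ZII, +IIZ, among other valid generating sets.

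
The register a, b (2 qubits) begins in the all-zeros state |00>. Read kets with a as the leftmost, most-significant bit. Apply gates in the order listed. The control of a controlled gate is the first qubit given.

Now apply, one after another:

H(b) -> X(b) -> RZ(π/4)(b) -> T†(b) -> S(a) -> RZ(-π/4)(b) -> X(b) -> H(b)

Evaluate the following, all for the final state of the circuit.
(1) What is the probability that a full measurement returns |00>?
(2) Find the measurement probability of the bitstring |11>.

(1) Outcome |00> occurs with probability sqrt(2)/4 + 1/2.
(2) Outcome |11> occurs with probability 0.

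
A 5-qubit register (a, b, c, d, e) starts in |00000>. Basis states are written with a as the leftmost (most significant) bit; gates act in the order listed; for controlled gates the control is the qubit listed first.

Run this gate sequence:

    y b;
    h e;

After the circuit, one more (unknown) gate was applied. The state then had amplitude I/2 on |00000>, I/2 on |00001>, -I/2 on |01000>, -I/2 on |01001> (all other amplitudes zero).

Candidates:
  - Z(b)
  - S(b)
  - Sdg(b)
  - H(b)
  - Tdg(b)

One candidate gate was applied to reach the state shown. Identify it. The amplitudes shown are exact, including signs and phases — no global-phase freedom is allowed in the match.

The applied gate was H(b).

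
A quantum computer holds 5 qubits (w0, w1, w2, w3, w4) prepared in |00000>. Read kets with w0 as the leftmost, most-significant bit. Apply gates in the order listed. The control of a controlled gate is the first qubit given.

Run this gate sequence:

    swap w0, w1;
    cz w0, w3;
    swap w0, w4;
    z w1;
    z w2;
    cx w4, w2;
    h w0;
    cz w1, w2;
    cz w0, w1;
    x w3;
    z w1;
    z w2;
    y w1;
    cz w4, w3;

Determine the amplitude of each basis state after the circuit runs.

The final amplitudes are sqrt(2)*I/2 on |01010>, sqrt(2)*I/2 on |11010>, and 0 on every other basis state.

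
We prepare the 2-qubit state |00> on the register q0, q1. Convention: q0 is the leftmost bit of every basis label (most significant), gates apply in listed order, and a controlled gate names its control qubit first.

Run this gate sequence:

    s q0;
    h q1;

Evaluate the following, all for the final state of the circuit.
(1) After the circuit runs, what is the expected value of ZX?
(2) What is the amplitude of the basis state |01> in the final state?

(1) The observable ZX averages to 1.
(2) The final state's coefficient on |01> equals sqrt(2)/2.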